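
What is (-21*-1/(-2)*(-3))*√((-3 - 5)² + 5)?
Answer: 63*√69/2 ≈ 261.66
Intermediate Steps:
(-21*-1/(-2)*(-3))*√((-3 - 5)² + 5) = (-21*(-½*(-1))*(-3))*√((-8)² + 5) = (-21*(-3)/2)*√(64 + 5) = (-21*(-3/2))*√69 = 63*√69/2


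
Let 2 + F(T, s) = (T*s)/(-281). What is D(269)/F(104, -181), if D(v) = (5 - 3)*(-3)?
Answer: -843/9131 ≈ -0.092323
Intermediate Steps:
F(T, s) = -2 - T*s/281 (F(T, s) = -2 + (T*s)/(-281) = -2 + (T*s)*(-1/281) = -2 - T*s/281)
D(v) = -6 (D(v) = 2*(-3) = -6)
D(269)/F(104, -181) = -6/(-2 - 1/281*104*(-181)) = -6/(-2 + 18824/281) = -6/18262/281 = -6*281/18262 = -843/9131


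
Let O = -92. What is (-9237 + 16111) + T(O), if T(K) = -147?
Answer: 6727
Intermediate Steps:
(-9237 + 16111) + T(O) = (-9237 + 16111) - 147 = 6874 - 147 = 6727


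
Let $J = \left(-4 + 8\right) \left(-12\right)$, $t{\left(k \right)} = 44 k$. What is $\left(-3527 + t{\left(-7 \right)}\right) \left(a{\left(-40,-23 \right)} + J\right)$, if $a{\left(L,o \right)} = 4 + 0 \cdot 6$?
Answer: $168740$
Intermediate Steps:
$J = -48$ ($J = 4 \left(-12\right) = -48$)
$a{\left(L,o \right)} = 4$ ($a{\left(L,o \right)} = 4 + 0 = 4$)
$\left(-3527 + t{\left(-7 \right)}\right) \left(a{\left(-40,-23 \right)} + J\right) = \left(-3527 + 44 \left(-7\right)\right) \left(4 - 48\right) = \left(-3527 - 308\right) \left(-44\right) = \left(-3835\right) \left(-44\right) = 168740$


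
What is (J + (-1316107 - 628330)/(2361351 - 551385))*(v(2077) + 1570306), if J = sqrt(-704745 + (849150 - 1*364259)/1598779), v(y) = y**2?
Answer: -11441524250695/1809966 + 1681210*I*sqrt(450348473941298114)/228397 ≈ -6.3214e+6 + 4.9398e+9*I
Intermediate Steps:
J = 2*I*sqrt(450348473941298114)/1598779 (J = sqrt(-704745 + (849150 - 364259)*(1/1598779)) = sqrt(-704745 + 484891*(1/1598779)) = sqrt(-704745 + 484891/1598779) = sqrt(-1126731021464/1598779) = 2*I*sqrt(450348473941298114)/1598779 ≈ 839.49*I)
(J + (-1316107 - 628330)/(2361351 - 551385))*(v(2077) + 1570306) = (2*I*sqrt(450348473941298114)/1598779 + (-1316107 - 628330)/(2361351 - 551385))*(2077**2 + 1570306) = (2*I*sqrt(450348473941298114)/1598779 - 1944437/1809966)*(4313929 + 1570306) = (2*I*sqrt(450348473941298114)/1598779 - 1944437*1/1809966)*5884235 = (2*I*sqrt(450348473941298114)/1598779 - 1944437/1809966)*5884235 = (-1944437/1809966 + 2*I*sqrt(450348473941298114)/1598779)*5884235 = -11441524250695/1809966 + 1681210*I*sqrt(450348473941298114)/228397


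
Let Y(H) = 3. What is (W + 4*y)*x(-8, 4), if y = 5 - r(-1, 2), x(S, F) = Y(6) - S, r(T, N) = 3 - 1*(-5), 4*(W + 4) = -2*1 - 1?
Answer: -737/4 ≈ -184.25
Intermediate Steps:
W = -19/4 (W = -4 + (-2*1 - 1)/4 = -4 + (-2 - 1)/4 = -4 + (1/4)*(-3) = -4 - 3/4 = -19/4 ≈ -4.7500)
r(T, N) = 8 (r(T, N) = 3 + 5 = 8)
x(S, F) = 3 - S
y = -3 (y = 5 - 1*8 = 5 - 8 = -3)
(W + 4*y)*x(-8, 4) = (-19/4 + 4*(-3))*(3 - 1*(-8)) = (-19/4 - 12)*(3 + 8) = -67/4*11 = -737/4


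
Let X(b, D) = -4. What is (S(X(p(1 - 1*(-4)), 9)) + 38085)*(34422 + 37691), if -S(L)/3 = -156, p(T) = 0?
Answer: 2780172489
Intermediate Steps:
S(L) = 468 (S(L) = -3*(-156) = 468)
(S(X(p(1 - 1*(-4)), 9)) + 38085)*(34422 + 37691) = (468 + 38085)*(34422 + 37691) = 38553*72113 = 2780172489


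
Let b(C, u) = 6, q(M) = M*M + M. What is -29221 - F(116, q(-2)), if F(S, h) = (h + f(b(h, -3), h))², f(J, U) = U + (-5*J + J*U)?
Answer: -29417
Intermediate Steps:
q(M) = M + M² (q(M) = M² + M = M + M²)
f(J, U) = U - 5*J + J*U
F(S, h) = (-30 + 8*h)² (F(S, h) = (h + (h - 5*6 + 6*h))² = (h + (h - 30 + 6*h))² = (h + (-30 + 7*h))² = (-30 + 8*h)²)
-29221 - F(116, q(-2)) = -29221 - 4*(-15 + 4*(-2*(1 - 2)))² = -29221 - 4*(-15 + 4*(-2*(-1)))² = -29221 - 4*(-15 + 4*2)² = -29221 - 4*(-15 + 8)² = -29221 - 4*(-7)² = -29221 - 4*49 = -29221 - 1*196 = -29221 - 196 = -29417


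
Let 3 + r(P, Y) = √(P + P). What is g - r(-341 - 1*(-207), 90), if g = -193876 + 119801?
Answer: -74072 - 2*I*√67 ≈ -74072.0 - 16.371*I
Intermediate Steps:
g = -74075
r(P, Y) = -3 + √2*√P (r(P, Y) = -3 + √(P + P) = -3 + √(2*P) = -3 + √2*√P)
g - r(-341 - 1*(-207), 90) = -74075 - (-3 + √2*√(-341 - 1*(-207))) = -74075 - (-3 + √2*√(-341 + 207)) = -74075 - (-3 + √2*√(-134)) = -74075 - (-3 + √2*(I*√134)) = -74075 - (-3 + 2*I*√67) = -74075 + (3 - 2*I*√67) = -74072 - 2*I*√67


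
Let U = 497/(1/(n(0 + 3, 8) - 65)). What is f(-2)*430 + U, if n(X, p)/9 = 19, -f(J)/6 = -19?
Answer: 101702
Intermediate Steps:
f(J) = 114 (f(J) = -6*(-19) = 114)
n(X, p) = 171 (n(X, p) = 9*19 = 171)
U = 52682 (U = 497/(1/(171 - 65)) = 497/(1/106) = 497*106 = 52682)
f(-2)*430 + U = 114*430 + 52682 = 49020 + 52682 = 101702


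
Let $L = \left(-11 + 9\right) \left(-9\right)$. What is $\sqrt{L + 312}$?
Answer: $\sqrt{330} \approx 18.166$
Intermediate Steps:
$L = 18$ ($L = \left(-2\right) \left(-9\right) = 18$)
$\sqrt{L + 312} = \sqrt{18 + 312} = \sqrt{330}$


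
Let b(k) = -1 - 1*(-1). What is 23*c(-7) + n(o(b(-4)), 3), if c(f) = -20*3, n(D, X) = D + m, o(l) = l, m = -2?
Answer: -1382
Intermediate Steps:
b(k) = 0 (b(k) = -1 + 1 = 0)
n(D, X) = -2 + D (n(D, X) = D - 2 = -2 + D)
c(f) = -60 (c(f) = -5*12 = -60)
23*c(-7) + n(o(b(-4)), 3) = 23*(-60) + (-2 + 0) = -1380 - 2 = -1382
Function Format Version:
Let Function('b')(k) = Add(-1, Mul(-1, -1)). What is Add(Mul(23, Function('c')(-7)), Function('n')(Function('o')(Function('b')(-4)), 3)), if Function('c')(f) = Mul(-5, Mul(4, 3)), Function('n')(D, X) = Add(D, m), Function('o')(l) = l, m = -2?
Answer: -1382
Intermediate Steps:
Function('b')(k) = 0 (Function('b')(k) = Add(-1, 1) = 0)
Function('n')(D, X) = Add(-2, D) (Function('n')(D, X) = Add(D, -2) = Add(-2, D))
Function('c')(f) = -60 (Function('c')(f) = Mul(-5, 12) = -60)
Add(Mul(23, Function('c')(-7)), Function('n')(Function('o')(Function('b')(-4)), 3)) = Add(Mul(23, -60), Add(-2, 0)) = Add(-1380, -2) = -1382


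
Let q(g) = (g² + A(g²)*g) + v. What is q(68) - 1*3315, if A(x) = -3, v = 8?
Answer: 1113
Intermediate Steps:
q(g) = 8 + g² - 3*g (q(g) = (g² - 3*g) + 8 = 8 + g² - 3*g)
q(68) - 1*3315 = (8 + 68² - 3*68) - 1*3315 = (8 + 4624 - 204) - 3315 = 4428 - 3315 = 1113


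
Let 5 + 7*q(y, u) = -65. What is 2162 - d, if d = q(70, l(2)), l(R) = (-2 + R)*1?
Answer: 2172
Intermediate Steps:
l(R) = -2 + R
q(y, u) = -10 (q(y, u) = -5/7 + (1/7)*(-65) = -5/7 - 65/7 = -10)
d = -10
2162 - d = 2162 - 1*(-10) = 2162 + 10 = 2172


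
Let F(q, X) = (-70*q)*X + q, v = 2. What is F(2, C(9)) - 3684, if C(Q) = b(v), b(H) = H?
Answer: -3962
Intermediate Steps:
C(Q) = 2
F(q, X) = q - 70*X*q (F(q, X) = -70*X*q + q = q - 70*X*q)
F(2, C(9)) - 3684 = 2*(1 - 70*2) - 3684 = 2*(1 - 140) - 3684 = 2*(-139) - 3684 = -278 - 3684 = -3962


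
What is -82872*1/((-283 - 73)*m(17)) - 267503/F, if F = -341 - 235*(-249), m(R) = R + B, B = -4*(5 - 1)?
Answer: 1181441165/5177486 ≈ 228.19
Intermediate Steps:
B = -16 (B = -4*4 = -16)
m(R) = -16 + R (m(R) = R - 16 = -16 + R)
F = 58174 (F = -341 + 58515 = 58174)
-82872*1/((-283 - 73)*m(17)) - 267503/F = -82872*1/((-283 - 73)*(-16 + 17)) - 267503/58174 = -82872/(1*(-356)) - 267503*1/58174 = -82872/(-356) - 267503/58174 = -82872*(-1/356) - 267503/58174 = 20718/89 - 267503/58174 = 1181441165/5177486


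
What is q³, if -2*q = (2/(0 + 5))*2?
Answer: -8/125 ≈ -0.064000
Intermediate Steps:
q = -⅖ (q = -2/(0 + 5)*2/2 = -2/5*2/2 = -2*(⅕)*2/2 = -2/5 = -½*⅘ = -⅖ ≈ -0.40000)
q³ = (-⅖)³ = -8/125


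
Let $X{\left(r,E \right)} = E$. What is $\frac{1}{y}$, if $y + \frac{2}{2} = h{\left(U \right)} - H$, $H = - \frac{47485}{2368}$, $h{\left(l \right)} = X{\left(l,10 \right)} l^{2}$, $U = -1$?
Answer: $\frac{2368}{68797} \approx 0.03442$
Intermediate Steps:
$h{\left(l \right)} = 10 l^{2}$
$H = - \frac{47485}{2368}$ ($H = \left(-47485\right) \frac{1}{2368} = - \frac{47485}{2368} \approx -20.053$)
$y = \frac{68797}{2368}$ ($y = -1 + \left(10 \left(-1\right)^{2} - - \frac{47485}{2368}\right) = -1 + \left(10 \cdot 1 + \frac{47485}{2368}\right) = -1 + \left(10 + \frac{47485}{2368}\right) = -1 + \frac{71165}{2368} = \frac{68797}{2368} \approx 29.053$)
$\frac{1}{y} = \frac{1}{\frac{68797}{2368}} = \frac{2368}{68797}$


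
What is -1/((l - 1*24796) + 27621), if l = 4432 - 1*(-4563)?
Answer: -1/11820 ≈ -8.4602e-5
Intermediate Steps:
l = 8995 (l = 4432 + 4563 = 8995)
-1/((l - 1*24796) + 27621) = -1/((8995 - 1*24796) + 27621) = -1/((8995 - 24796) + 27621) = -1/(-15801 + 27621) = -1/11820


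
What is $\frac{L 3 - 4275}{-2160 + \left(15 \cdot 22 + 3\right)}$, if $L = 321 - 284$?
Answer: $\frac{1388}{609} \approx 2.2791$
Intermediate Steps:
$L = 37$
$\frac{L 3 - 4275}{-2160 + \left(15 \cdot 22 + 3\right)} = \frac{37 \cdot 3 - 4275}{-2160 + \left(15 \cdot 22 + 3\right)} = \frac{111 - 4275}{-2160 + \left(330 + 3\right)} = - \frac{4164}{-2160 + 333} = - \frac{4164}{-1827} = \left(-4164\right) \left(- \frac{1}{1827}\right) = \frac{1388}{609}$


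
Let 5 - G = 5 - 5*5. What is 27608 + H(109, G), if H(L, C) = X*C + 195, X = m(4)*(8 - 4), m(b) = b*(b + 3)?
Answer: 30603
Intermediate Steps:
m(b) = b*(3 + b)
X = 112 (X = (4*(3 + 4))*(8 - 4) = (4*7)*4 = 28*4 = 112)
G = 25 (G = 5 - (5 - 5*5) = 5 - (5 - 25) = 5 - 1*(-20) = 5 + 20 = 25)
H(L, C) = 195 + 112*C (H(L, C) = 112*C + 195 = 195 + 112*C)
27608 + H(109, G) = 27608 + (195 + 112*25) = 27608 + (195 + 2800) = 27608 + 2995 = 30603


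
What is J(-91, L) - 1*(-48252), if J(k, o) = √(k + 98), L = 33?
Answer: 48252 + √7 ≈ 48255.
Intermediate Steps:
J(k, o) = √(98 + k)
J(-91, L) - 1*(-48252) = √(98 - 91) - 1*(-48252) = √7 + 48252 = 48252 + √7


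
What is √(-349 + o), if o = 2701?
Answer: 28*√3 ≈ 48.497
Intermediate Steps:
√(-349 + o) = √(-349 + 2701) = √2352 = 28*√3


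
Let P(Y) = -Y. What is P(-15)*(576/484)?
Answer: 2160/121 ≈ 17.851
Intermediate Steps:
P(-15)*(576/484) = (-1*(-15))*(576/484) = 15*(576*(1/484)) = 15*(144/121) = 2160/121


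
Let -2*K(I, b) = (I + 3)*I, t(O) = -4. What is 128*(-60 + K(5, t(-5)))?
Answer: -10240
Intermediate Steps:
K(I, b) = -I*(3 + I)/2 (K(I, b) = -(I + 3)*I/2 = -(3 + I)*I/2 = -I*(3 + I)/2)
128*(-60 + K(5, t(-5))) = 128*(-60 - 1/2*5*(3 + 5)) = 128*(-60 - 1/2*5*8) = 128*(-60 - 20) = 128*(-80) = -10240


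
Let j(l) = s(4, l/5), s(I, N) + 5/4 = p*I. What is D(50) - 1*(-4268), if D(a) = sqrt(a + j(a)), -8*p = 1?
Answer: 4268 + sqrt(193)/2 ≈ 4274.9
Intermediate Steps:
p = -1/8 (p = -1/8*1 = -1/8 ≈ -0.12500)
s(I, N) = -5/4 - I/8
j(l) = -7/4 (j(l) = -5/4 - 1/8*4 = -5/4 - 1/2 = -7/4)
D(a) = sqrt(-7/4 + a) (D(a) = sqrt(a - 7/4) = sqrt(-7/4 + a))
D(50) - 1*(-4268) = sqrt(-7 + 4*50)/2 - 1*(-4268) = sqrt(-7 + 200)/2 + 4268 = sqrt(193)/2 + 4268 = 4268 + sqrt(193)/2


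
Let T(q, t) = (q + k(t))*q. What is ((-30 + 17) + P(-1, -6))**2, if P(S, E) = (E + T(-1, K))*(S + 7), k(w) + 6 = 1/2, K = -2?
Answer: 100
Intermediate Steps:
k(w) = -11/2 (k(w) = -6 + 1/2 = -11/2)
T(q, t) = q*(-11/2 + q) (T(q, t) = (q - 11/2)*q = (-11/2 + q)*q = q*(-11/2 + q))
P(S, E) = (7 + S)*(13/2 + E) (P(S, E) = (E + (1/2)*(-1)*(-11 + 2*(-1)))*(S + 7) = (E + (1/2)*(-1)*(-11 - 2))*(7 + S) = (E + (1/2)*(-1)*(-13))*(7 + S) = (E + 13/2)*(7 + S) = (13/2 + E)*(7 + S) = (7 + S)*(13/2 + E))
((-30 + 17) + P(-1, -6))**2 = ((-30 + 17) + (91/2 + 7*(-6) + (13/2)*(-1) - 6*(-1)))**2 = (-13 + (91/2 - 42 - 13/2 + 6))**2 = (-13 + 3)**2 = (-10)**2 = 100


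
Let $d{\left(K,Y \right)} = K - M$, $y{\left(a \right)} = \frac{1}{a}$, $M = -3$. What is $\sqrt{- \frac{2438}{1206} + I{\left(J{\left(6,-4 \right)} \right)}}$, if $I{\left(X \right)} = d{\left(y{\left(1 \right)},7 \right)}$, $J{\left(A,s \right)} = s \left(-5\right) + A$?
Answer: $\frac{\sqrt{79931}}{201} \approx 1.4066$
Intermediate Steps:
$J{\left(A,s \right)} = A - 5 s$ ($J{\left(A,s \right)} = - 5 s + A = A - 5 s$)
$d{\left(K,Y \right)} = 3 + K$ ($d{\left(K,Y \right)} = K - -3 = K + 3 = 3 + K$)
$I{\left(X \right)} = 4$ ($I{\left(X \right)} = 3 + 1^{-1} = 3 + 1 = 4$)
$\sqrt{- \frac{2438}{1206} + I{\left(J{\left(6,-4 \right)} \right)}} = \sqrt{- \frac{2438}{1206} + 4} = \sqrt{\left(-2438\right) \frac{1}{1206} + 4} = \sqrt{- \frac{1219}{603} + 4} = \sqrt{\frac{1193}{603}} = \frac{\sqrt{79931}}{201}$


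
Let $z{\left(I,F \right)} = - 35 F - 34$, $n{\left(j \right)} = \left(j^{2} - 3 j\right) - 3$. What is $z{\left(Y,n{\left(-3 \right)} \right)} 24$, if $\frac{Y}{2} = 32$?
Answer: $-13416$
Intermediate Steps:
$Y = 64$ ($Y = 2 \cdot 32 = 64$)
$n{\left(j \right)} = -3 + j^{2} - 3 j$
$z{\left(I,F \right)} = -34 - 35 F$
$z{\left(Y,n{\left(-3 \right)} \right)} 24 = \left(-34 - 35 \left(-3 + \left(-3\right)^{2} - -9\right)\right) 24 = \left(-34 - 35 \left(-3 + 9 + 9\right)\right) 24 = \left(-34 - 525\right) 24 = \left(-559\right) 24 = -13416$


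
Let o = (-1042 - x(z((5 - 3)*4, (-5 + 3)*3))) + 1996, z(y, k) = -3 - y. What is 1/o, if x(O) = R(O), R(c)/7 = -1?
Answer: 1/961 ≈ 0.0010406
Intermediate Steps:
R(c) = -7 (R(c) = 7*(-1) = -7)
x(O) = -7
o = 961 (o = (-1042 - 1*(-7)) + 1996 = (-1042 + 7) + 1996 = -1035 + 1996 = 961)
1/o = 1/961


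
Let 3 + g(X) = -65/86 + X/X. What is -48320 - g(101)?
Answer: -4155283/86 ≈ -48317.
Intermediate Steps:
g(X) = -237/86 (g(X) = -3 + (-65/86 + X/X) = -3 + (-65*1/86 + 1) = -3 + (-65/86 + 1) = -3 + 21/86 = -237/86)
-48320 - g(101) = -48320 - 1*(-237/86) = -48320 + 237/86 = -4155283/86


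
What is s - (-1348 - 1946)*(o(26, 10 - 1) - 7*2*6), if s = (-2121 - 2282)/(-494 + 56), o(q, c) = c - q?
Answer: -145715569/438 ≈ -3.3268e+5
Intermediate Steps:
s = 4403/438 (s = -4403/(-438) = -4403*(-1/438) = 4403/438 ≈ 10.053)
s - (-1348 - 1946)*(o(26, 10 - 1) - 7*2*6) = 4403/438 - (-1348 - 1946)*(((10 - 1) - 1*26) - 7*2*6) = 4403/438 - (-3294)*((9 - 26) - 14*6) = 4403/438 - (-3294)*(-17 - 84) = 4403/438 - (-3294)*(-101) = 4403/438 - 1*332694 = 4403/438 - 332694 = -145715569/438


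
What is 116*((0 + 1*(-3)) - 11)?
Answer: -1624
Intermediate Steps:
116*((0 + 1*(-3)) - 11) = 116*((0 - 3) - 11) = 116*(-3 - 11) = 116*(-14) = -1624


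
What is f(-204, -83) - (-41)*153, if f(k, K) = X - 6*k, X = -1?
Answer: 7496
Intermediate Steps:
f(k, K) = -1 - 6*k
f(-204, -83) - (-41)*153 = (-1 - 6*(-204)) - (-41)*153 = (-1 + 1224) - 1*(-6273) = 1223 + 6273 = 7496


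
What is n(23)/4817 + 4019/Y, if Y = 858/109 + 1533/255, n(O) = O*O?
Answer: 179434025336/619605893 ≈ 289.59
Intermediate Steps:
n(O) = O²
Y = 128629/9265 (Y = 858*(1/109) + 1533*(1/255) = 858/109 + 511/85 = 128629/9265 ≈ 13.883)
n(23)/4817 + 4019/Y = 23²/4817 + 4019/(128629/9265) = 529*(1/4817) + 4019*(9265/128629) = 529/4817 + 37236035/128629 = 179434025336/619605893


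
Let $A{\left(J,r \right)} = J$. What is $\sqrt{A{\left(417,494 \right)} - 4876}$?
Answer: $7 i \sqrt{91} \approx 66.776 i$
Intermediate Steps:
$\sqrt{A{\left(417,494 \right)} - 4876} = \sqrt{417 - 4876} = \sqrt{-4459} = 7 i \sqrt{91}$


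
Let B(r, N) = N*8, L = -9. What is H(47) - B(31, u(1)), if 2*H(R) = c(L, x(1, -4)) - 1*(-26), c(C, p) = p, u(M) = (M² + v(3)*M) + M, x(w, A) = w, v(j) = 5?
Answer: -85/2 ≈ -42.500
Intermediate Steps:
u(M) = M² + 6*M (u(M) = (M² + 5*M) + M = M² + 6*M)
B(r, N) = 8*N
H(R) = 27/2 (H(R) = (1 - 1*(-26))/2 = (1 + 26)/2 = (½)*27 = 27/2)
H(47) - B(31, u(1)) = 27/2 - 8*1*(6 + 1) = 27/2 - 8*1*7 = 27/2 - 8*7 = 27/2 - 1*56 = 27/2 - 56 = -85/2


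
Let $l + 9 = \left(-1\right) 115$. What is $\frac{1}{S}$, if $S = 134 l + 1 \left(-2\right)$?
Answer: $- \frac{1}{16618} \approx -6.0176 \cdot 10^{-5}$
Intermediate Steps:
$l = -124$ ($l = -9 - 115 = -124$)
$S = -16618$ ($S = 134 \left(-124\right) + 1 \left(-2\right) = -16616 - 2 = -16618$)
$\frac{1}{S} = \frac{1}{-16618} = - \frac{1}{16618}$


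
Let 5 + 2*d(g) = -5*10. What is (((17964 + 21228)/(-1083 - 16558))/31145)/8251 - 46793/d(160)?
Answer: 3689191227312554/2168118281615 ≈ 1701.6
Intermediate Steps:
d(g) = -55/2 (d(g) = -5/2 + (-5*10)/2 = -5/2 + (1/2)*(-50) = -5/2 - 25 = -55/2)
(((17964 + 21228)/(-1083 - 16558))/31145)/8251 - 46793/d(160) = (((17964 + 21228)/(-1083 - 16558))/31145)/8251 - 46793/(-55/2) = ((39192/(-17641))*(1/31145))*(1/8251) - 46793*(-2/55) = ((39192*(-1/17641))*(1/31145))*(1/8251) + 93586/55 = -1704/767*1/31145*(1/8251) + 93586/55 = -1704/23888215*1/8251 + 93586/55 = -1704/197101661965 + 93586/55 = 3689191227312554/2168118281615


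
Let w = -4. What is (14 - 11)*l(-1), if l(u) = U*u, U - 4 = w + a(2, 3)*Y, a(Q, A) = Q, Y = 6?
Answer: -36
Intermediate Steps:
U = 12 (U = 4 + (-4 + 2*6) = 4 + (-4 + 12) = 4 + 8 = 12)
l(u) = 12*u
(14 - 11)*l(-1) = (14 - 11)*(12*(-1)) = 3*(-12) = -36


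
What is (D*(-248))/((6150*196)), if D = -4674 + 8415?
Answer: -38657/50225 ≈ -0.76968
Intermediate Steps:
D = 3741
(D*(-248))/((6150*196)) = (3741*(-248))/((6150*196)) = -927768/1205400 = -927768*1/1205400 = -38657/50225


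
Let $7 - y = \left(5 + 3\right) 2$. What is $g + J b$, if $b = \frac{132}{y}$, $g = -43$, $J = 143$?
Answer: $- \frac{6421}{3} \approx -2140.3$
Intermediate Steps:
$y = -9$ ($y = 7 - \left(5 + 3\right) 2 = 7 - 8 \cdot 2 = 7 - 16 = -9$)
$b = - \frac{44}{3}$ ($b = \frac{132}{-9} = 132 \left(- \frac{1}{9}\right) = - \frac{44}{3} \approx -14.667$)
$g + J b = -43 + 143 \left(- \frac{44}{3}\right) = -43 - \frac{6292}{3} = - \frac{6421}{3}$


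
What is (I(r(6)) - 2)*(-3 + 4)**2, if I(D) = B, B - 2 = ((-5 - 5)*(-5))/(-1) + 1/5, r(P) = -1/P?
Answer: -249/5 ≈ -49.800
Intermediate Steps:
B = -239/5 (B = 2 + (((-5 - 5)*(-5))/(-1) + 1/5) = 2 + (-10*(-5)*(-1) + 1*(1/5)) = 2 + (50*(-1) + 1/5) = 2 + (-50 + 1/5) = 2 - 249/5 = -239/5 ≈ -47.800)
I(D) = -239/5
(I(r(6)) - 2)*(-3 + 4)**2 = (-239/5 - 2)*(-3 + 4)**2 = -249/5*1**2 = -249/5*1 = -249/5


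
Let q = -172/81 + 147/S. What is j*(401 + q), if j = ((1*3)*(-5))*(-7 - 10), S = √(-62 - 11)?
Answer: 2746265/27 - 37485*I*√73/73 ≈ 1.0171e+5 - 4387.3*I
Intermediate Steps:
S = I*√73 (S = √(-73) = I*√73 ≈ 8.544*I)
j = 255 (j = (3*(-5))*(-17) = -15*(-17) = 255)
q = -172/81 - 147*I*√73/73 (q = -172/81 + 147/((I*√73)) = -172*1/81 + 147*(-I*√73/73) = -172/81 - 147*I*√73/73 ≈ -2.1235 - 17.205*I)
j*(401 + q) = 255*(401 + (-172/81 - 147*I*√73/73)) = 255*(32309/81 - 147*I*√73/73) = 2746265/27 - 37485*I*√73/73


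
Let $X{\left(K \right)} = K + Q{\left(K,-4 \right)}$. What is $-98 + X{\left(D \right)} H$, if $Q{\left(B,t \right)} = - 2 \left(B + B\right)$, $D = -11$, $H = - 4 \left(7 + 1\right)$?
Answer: $-1154$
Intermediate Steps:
$H = -32$ ($H = \left(-4\right) 8 = -32$)
$Q{\left(B,t \right)} = - 4 B$ ($Q{\left(B,t \right)} = - 2 \cdot 2 B = - 4 B$)
$X{\left(K \right)} = - 3 K$ ($X{\left(K \right)} = K - 4 K = - 3 K$)
$-98 + X{\left(D \right)} H = -98 + \left(-3\right) \left(-11\right) \left(-32\right) = -98 + 33 \left(-32\right) = -98 - 1056 = -1154$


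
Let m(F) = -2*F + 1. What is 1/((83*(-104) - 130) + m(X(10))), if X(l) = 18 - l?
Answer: -1/8777 ≈ -0.00011393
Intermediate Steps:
m(F) = 1 - 2*F
1/((83*(-104) - 130) + m(X(10))) = 1/((83*(-104) - 130) + (1 - 2*(18 - 1*10))) = 1/((-8632 - 130) + (1 - 2*(18 - 10))) = 1/(-8762 + (1 - 2*8)) = 1/(-8762 + (1 - 16)) = 1/(-8762 - 15) = 1/(-8777) = -1/8777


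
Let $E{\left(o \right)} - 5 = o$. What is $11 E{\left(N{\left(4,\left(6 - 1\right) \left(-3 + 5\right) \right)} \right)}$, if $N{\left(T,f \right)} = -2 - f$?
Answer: $-77$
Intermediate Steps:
$E{\left(o \right)} = 5 + o$
$11 E{\left(N{\left(4,\left(6 - 1\right) \left(-3 + 5\right) \right)} \right)} = 11 \left(5 - \left(2 + \left(6 - 1\right) \left(-3 + 5\right)\right)\right) = 11 \left(5 - \left(2 + 5 \cdot 2\right)\right) = 11 \left(5 - 12\right) = 11 \left(-7\right) = -77$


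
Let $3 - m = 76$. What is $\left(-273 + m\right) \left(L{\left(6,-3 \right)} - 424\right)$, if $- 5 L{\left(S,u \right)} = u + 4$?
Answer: $\frac{733866}{5} \approx 1.4677 \cdot 10^{5}$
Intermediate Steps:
$m = -73$ ($m = 3 - 76 = -73$)
$L{\left(S,u \right)} = - \frac{4}{5} - \frac{u}{5}$ ($L{\left(S,u \right)} = - \frac{u + 4}{5} = - \frac{4 + u}{5} = - \frac{4}{5} - \frac{u}{5}$)
$\left(-273 + m\right) \left(L{\left(6,-3 \right)} - 424\right) = \left(-273 - 73\right) \left(\left(- \frac{4}{5} - - \frac{3}{5}\right) - 424\right) = - 346 \left(\left(- \frac{4}{5} + \frac{3}{5}\right) - 424\right) = - 346 \left(- \frac{1}{5} - 424\right) = \left(-346\right) \left(- \frac{2121}{5}\right) = \frac{733866}{5}$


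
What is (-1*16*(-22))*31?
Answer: 10912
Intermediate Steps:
(-1*16*(-22))*31 = -16*(-22)*31 = 352*31 = 10912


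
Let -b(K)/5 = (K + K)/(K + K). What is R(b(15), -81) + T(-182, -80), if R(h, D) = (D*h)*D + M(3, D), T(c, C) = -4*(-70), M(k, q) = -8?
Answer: -32533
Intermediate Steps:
T(c, C) = 280
b(K) = -5 (b(K) = -5*(K + K)/(K + K) = -5*2*K/(2*K) = -5*2*K*1/(2*K) = -5*1 = -5)
R(h, D) = -8 + h*D² (R(h, D) = (D*h)*D - 8 = h*D² - 8 = -8 + h*D²)
R(b(15), -81) + T(-182, -80) = (-8 - 5*(-81)²) + 280 = (-8 - 5*6561) + 280 = (-8 - 32805) + 280 = -32813 + 280 = -32533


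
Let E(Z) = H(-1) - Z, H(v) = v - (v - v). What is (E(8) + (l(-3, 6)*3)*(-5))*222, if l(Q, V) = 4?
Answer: -15318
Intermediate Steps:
H(v) = v (H(v) = v - 1*0 = v + 0 = v)
E(Z) = -1 - Z
(E(8) + (l(-3, 6)*3)*(-5))*222 = ((-1 - 1*8) + (4*3)*(-5))*222 = ((-1 - 8) + 12*(-5))*222 = (-9 - 60)*222 = -69*222 = -15318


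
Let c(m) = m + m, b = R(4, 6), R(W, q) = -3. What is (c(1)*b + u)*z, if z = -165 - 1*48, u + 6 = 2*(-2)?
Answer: 3408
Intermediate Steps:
b = -3
c(m) = 2*m
u = -10 (u = -6 + 2*(-2) = -6 - 4 = -10)
z = -213 (z = -165 - 48 = -213)
(c(1)*b + u)*z = ((2*1)*(-3) - 10)*(-213) = (2*(-3) - 10)*(-213) = (-6 - 10)*(-213) = -16*(-213) = 3408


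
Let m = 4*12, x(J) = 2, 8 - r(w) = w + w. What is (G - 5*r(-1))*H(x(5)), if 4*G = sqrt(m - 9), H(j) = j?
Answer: -100 + sqrt(39)/2 ≈ -96.877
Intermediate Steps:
r(w) = 8 - 2*w (r(w) = 8 - (w + w) = 8 - 2*w)
m = 48
G = sqrt(39)/4 (G = sqrt(48 - 9)/4 = sqrt(39)/4 ≈ 1.5612)
(G - 5*r(-1))*H(x(5)) = (sqrt(39)/4 - 5*(8 - 2*(-1)))*2 = (sqrt(39)/4 - 5*(8 + 2))*2 = (sqrt(39)/4 - 5*10)*2 = (sqrt(39)/4 - 50)*2 = (-50 + sqrt(39)/4)*2 = -100 + sqrt(39)/2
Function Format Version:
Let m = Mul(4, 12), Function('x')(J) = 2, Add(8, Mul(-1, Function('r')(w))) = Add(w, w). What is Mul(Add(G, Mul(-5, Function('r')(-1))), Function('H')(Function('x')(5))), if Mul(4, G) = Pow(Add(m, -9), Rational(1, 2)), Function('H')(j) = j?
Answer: Add(-100, Mul(Rational(1, 2), Pow(39, Rational(1, 2)))) ≈ -96.877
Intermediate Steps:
Function('r')(w) = Add(8, Mul(-2, w)) (Function('r')(w) = Add(8, Mul(-1, Add(w, w))) = Add(8, Mul(-1, Mul(2, w))) = Add(8, Mul(-2, w)))
m = 48
G = Mul(Rational(1, 4), Pow(39, Rational(1, 2))) (G = Mul(Rational(1, 4), Pow(Add(48, -9), Rational(1, 2))) = Mul(Rational(1, 4), Pow(39, Rational(1, 2))) ≈ 1.5612)
Mul(Add(G, Mul(-5, Function('r')(-1))), Function('H')(Function('x')(5))) = Mul(Add(Mul(Rational(1, 4), Pow(39, Rational(1, 2))), Mul(-5, Add(8, Mul(-2, -1)))), 2) = Mul(Add(Mul(Rational(1, 4), Pow(39, Rational(1, 2))), Mul(-5, Add(8, 2))), 2) = Mul(Add(Mul(Rational(1, 4), Pow(39, Rational(1, 2))), Mul(-5, 10)), 2) = Mul(Add(Mul(Rational(1, 4), Pow(39, Rational(1, 2))), -50), 2) = Mul(Add(-50, Mul(Rational(1, 4), Pow(39, Rational(1, 2)))), 2) = Add(-100, Mul(Rational(1, 2), Pow(39, Rational(1, 2))))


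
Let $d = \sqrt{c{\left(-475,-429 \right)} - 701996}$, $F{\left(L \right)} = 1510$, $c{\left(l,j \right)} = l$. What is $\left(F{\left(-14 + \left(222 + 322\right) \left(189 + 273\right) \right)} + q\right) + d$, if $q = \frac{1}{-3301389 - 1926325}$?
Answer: $\frac{7893848139}{5227714} + i \sqrt{702471} \approx 1510.0 + 838.14 i$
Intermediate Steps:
$q = - \frac{1}{5227714}$ ($q = \frac{1}{-5227714} = - \frac{1}{5227714} \approx -1.9129 \cdot 10^{-7}$)
$d = i \sqrt{702471}$ ($d = \sqrt{-475 - 701996} = \sqrt{-702471} = i \sqrt{702471} \approx 838.14 i$)
$\left(F{\left(-14 + \left(222 + 322\right) \left(189 + 273\right) \right)} + q\right) + d = \left(1510 - \frac{1}{5227714}\right) + i \sqrt{702471} = \frac{7893848139}{5227714} + i \sqrt{702471}$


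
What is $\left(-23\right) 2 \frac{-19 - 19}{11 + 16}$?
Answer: $\frac{1748}{27} \approx 64.741$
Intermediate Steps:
$\left(-23\right) 2 \frac{-19 - 19}{11 + 16} = - 46 \left(- \frac{38}{27}\right) = - 46 \left(\left(-38\right) \frac{1}{27}\right) = \left(-46\right) \left(- \frac{38}{27}\right) = \frac{1748}{27}$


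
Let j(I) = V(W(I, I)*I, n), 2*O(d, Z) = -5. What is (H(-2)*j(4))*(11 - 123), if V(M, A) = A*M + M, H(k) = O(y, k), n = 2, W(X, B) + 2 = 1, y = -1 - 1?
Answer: -3360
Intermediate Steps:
y = -2
W(X, B) = -1 (W(X, B) = -2 + 1 = -1)
O(d, Z) = -5/2 (O(d, Z) = (½)*(-5) = -5/2)
H(k) = -5/2
V(M, A) = M + A*M
j(I) = -3*I (j(I) = (-I)*(1 + 2) = -I*3 = -3*I)
(H(-2)*j(4))*(11 - 123) = (-(-15)*4/2)*(11 - 123) = -5/2*(-12)*(-112) = 30*(-112) = -3360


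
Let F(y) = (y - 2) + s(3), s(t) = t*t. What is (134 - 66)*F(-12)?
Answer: -340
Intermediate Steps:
s(t) = t**2
F(y) = 7 + y (F(y) = (y - 2) + 3**2 = (-2 + y) + 9 = 7 + y)
(134 - 66)*F(-12) = (134 - 66)*(7 - 12) = 68*(-5) = -340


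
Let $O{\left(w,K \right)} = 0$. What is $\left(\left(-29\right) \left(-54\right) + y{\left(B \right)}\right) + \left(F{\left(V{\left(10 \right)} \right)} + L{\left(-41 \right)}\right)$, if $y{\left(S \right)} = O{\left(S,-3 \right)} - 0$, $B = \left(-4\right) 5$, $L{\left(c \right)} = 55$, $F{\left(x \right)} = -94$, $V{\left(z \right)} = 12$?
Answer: $1527$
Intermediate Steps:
$B = -20$
$y{\left(S \right)} = 0$ ($y{\left(S \right)} = 0 - 0 = 0 + 0 = 0$)
$\left(\left(-29\right) \left(-54\right) + y{\left(B \right)}\right) + \left(F{\left(V{\left(10 \right)} \right)} + L{\left(-41 \right)}\right) = \left(\left(-29\right) \left(-54\right) + 0\right) + \left(-94 + 55\right) = \left(1566 + 0\right) - 39 = 1566 - 39 = 1527$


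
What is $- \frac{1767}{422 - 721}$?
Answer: $\frac{1767}{299} \approx 5.9097$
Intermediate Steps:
$- \frac{1767}{422 - 721} = - \frac{1767}{-299} = \left(-1767\right) \left(- \frac{1}{299}\right) = \frac{1767}{299}$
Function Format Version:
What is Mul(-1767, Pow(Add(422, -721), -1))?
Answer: Rational(1767, 299) ≈ 5.9097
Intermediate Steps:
Mul(-1767, Pow(Add(422, -721), -1)) = Mul(-1767, Pow(-299, -1)) = Mul(-1767, Rational(-1, 299)) = Rational(1767, 299)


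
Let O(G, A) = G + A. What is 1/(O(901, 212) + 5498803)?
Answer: 1/5499916 ≈ 1.8182e-7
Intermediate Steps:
O(G, A) = A + G
1/(O(901, 212) + 5498803) = 1/((212 + 901) + 5498803) = 1/(1113 + 5498803) = 1/5499916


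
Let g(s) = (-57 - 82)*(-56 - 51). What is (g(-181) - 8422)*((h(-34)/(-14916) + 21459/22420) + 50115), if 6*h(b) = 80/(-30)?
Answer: 243261607527246769/752437620 ≈ 3.2330e+8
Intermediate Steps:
h(b) = -4/9 (h(b) = (80/(-30))/6 = (80*(-1/30))/6 = (⅙)*(-8/3) = -4/9)
g(s) = 14873 (g(s) = -139*(-107) = 14873)
(g(-181) - 8422)*((h(-34)/(-14916) + 21459/22420) + 50115) = (14873 - 8422)*((-4/9/(-14916) + 21459/22420) + 50115) = 6451*((-4/9*(-1/14916) + 21459*(1/22420)) + 50115) = 6451*((1/33561 + 21459/22420) + 50115) = 6451*(720207919/752437620 + 50115) = 6451*(37709131534219/752437620) = 243261607527246769/752437620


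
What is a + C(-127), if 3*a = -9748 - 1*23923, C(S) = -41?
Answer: -33794/3 ≈ -11265.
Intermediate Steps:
a = -33671/3 (a = (-9748 - 1*23923)/3 = (-9748 - 23923)/3 = (⅓)*(-33671) = -33671/3 ≈ -11224.)
a + C(-127) = -33671/3 - 41 = -33794/3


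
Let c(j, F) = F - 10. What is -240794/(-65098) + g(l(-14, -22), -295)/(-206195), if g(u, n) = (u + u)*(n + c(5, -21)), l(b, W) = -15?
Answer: 2733623/748627 ≈ 3.6515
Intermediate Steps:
c(j, F) = -10 + F
g(u, n) = 2*u*(-31 + n) (g(u, n) = (u + u)*(n + (-10 - 21)) = (2*u)*(n - 31) = (2*u)*(-31 + n) = 2*u*(-31 + n))
-240794/(-65098) + g(l(-14, -22), -295)/(-206195) = -240794/(-65098) + (2*(-15)*(-31 - 295))/(-206195) = -240794*(-1/65098) + (2*(-15)*(-326))*(-1/206195) = 120397/32549 + 9780*(-1/206195) = 120397/32549 - 12/253 = 2733623/748627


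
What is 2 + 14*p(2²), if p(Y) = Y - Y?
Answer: 2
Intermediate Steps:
p(Y) = 0
2 + 14*p(2²) = 2 + 14*0 = 2 + 0 = 2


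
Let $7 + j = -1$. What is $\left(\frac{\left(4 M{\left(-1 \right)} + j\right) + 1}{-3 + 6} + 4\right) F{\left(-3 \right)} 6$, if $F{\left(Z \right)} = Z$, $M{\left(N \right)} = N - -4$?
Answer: $-102$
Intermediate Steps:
$j = -8$ ($j = -7 - 1 = -8$)
$M{\left(N \right)} = 4 + N$ ($M{\left(N \right)} = N + 4 = 4 + N$)
$\left(\frac{\left(4 M{\left(-1 \right)} + j\right) + 1}{-3 + 6} + 4\right) F{\left(-3 \right)} 6 = \left(\frac{\left(4 \left(4 - 1\right) - 8\right) + 1}{-3 + 6} + 4\right) \left(-3\right) 6 = \left(\frac{\left(4 \cdot 3 - 8\right) + 1}{3} + 4\right) \left(-3\right) 6 = \left(\left(\left(12 - 8\right) + 1\right) \frac{1}{3} + 4\right) \left(-3\right) 6 = \left(\left(4 + 1\right) \frac{1}{3} + 4\right) \left(-3\right) 6 = \left(5 \cdot \frac{1}{3} + 4\right) \left(-3\right) 6 = \left(\frac{5}{3} + 4\right) \left(-3\right) 6 = \frac{17}{3} \left(-3\right) 6 = \left(-17\right) 6 = -102$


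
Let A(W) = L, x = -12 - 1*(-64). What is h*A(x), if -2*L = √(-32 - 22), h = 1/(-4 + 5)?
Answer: -3*I*√6/2 ≈ -3.6742*I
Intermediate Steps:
x = 52 (x = -12 + 64 = 52)
h = 1 (h = 1/1 = 1)
L = -3*I*√6/2 (L = -√(-32 - 22)/2 = -3*I*√6/2 ≈ -3.6742*I)
A(W) = -3*I*√6/2
h*A(x) = 1*(-3*I*√6/2) = -3*I*√6/2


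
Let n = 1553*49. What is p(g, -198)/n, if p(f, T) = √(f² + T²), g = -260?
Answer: 2*√26701/76097 ≈ 0.0042946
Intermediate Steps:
p(f, T) = √(T² + f²)
n = 76097
p(g, -198)/n = √((-198)² + (-260)²)/76097 = √(39204 + 67600)*(1/76097) = √106804*(1/76097) = (2*√26701)*(1/76097) = 2*√26701/76097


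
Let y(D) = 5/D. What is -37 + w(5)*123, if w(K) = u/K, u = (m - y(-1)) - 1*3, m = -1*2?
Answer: -37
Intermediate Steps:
m = -2
u = 0 (u = (-2 - 5/(-1)) - 1*3 = (-2 - 5*(-1)) - 3 = (-2 - 1*(-5)) - 3 = (-2 + 5) - 3 = 3 - 3 = 0)
w(K) = 0 (w(K) = 0/K = 0)
-37 + w(5)*123 = -37 + 0*123 = -37 + 0 = -37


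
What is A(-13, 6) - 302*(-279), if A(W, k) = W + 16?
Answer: 84261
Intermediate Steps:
A(W, k) = 16 + W
A(-13, 6) - 302*(-279) = (16 - 13) - 302*(-279) = 3 + 84258 = 84261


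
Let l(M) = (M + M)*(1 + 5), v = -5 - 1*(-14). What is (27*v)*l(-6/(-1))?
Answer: 17496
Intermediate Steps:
v = 9 (v = -5 + 14 = 9)
l(M) = 12*M (l(M) = (2*M)*6 = 12*M)
(27*v)*l(-6/(-1)) = (27*9)*(12*(-6/(-1))) = 243*(12*(-6*(-1))) = 243*(12*6) = 243*72 = 17496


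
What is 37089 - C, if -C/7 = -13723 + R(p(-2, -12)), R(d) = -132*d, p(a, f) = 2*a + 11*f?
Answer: 66692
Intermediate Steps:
C = -29603 (C = -7*(-13723 - 132*(2*(-2) + 11*(-12))) = -7*(-13723 - 132*(-4 - 132)) = -7*(-13723 - 132*(-136)) = -7*(-13723 + 17952) = -7*4229 = -29603)
37089 - C = 37089 - 1*(-29603) = 37089 + 29603 = 66692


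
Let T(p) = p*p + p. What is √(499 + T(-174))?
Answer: √30601 ≈ 174.93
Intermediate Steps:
T(p) = p + p² (T(p) = p² + p = p + p²)
√(499 + T(-174)) = √(499 - 174*(1 - 174)) = √(499 - 174*(-173)) = √(499 + 30102) = √30601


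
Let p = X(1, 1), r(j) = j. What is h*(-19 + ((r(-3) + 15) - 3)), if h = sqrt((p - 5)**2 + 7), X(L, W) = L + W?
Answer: -40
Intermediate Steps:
p = 2 (p = 1 + 1 = 2)
h = 4 (h = sqrt((2 - 5)**2 + 7) = sqrt((-3)**2 + 7) = sqrt(9 + 7) = sqrt(16) = 4)
h*(-19 + ((r(-3) + 15) - 3)) = 4*(-19 + ((-3 + 15) - 3)) = 4*(-19 + (12 - 3)) = 4*(-19 + 9) = 4*(-10) = -40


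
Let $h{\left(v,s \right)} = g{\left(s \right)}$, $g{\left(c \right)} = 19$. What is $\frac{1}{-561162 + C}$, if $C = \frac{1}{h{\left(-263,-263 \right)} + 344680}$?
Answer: $- \frac{344699}{193431980237} \approx -1.782 \cdot 10^{-6}$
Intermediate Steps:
$h{\left(v,s \right)} = 19$
$C = \frac{1}{344699}$ ($C = \frac{1}{19 + 344680} = \frac{1}{344699} \approx 2.9011 \cdot 10^{-6}$)
$\frac{1}{-561162 + C} = \frac{1}{-561162 + \frac{1}{344699}} = \frac{1}{- \frac{193431980237}{344699}} = - \frac{344699}{193431980237}$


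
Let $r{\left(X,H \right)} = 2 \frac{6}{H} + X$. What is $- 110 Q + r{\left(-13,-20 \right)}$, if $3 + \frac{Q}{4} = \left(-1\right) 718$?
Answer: $\frac{1586132}{5} \approx 3.1723 \cdot 10^{5}$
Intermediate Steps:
$r{\left(X,H \right)} = X + \frac{12}{H}$ ($r{\left(X,H \right)} = \frac{12}{H} + X = X + \frac{12}{H}$)
$Q = -2884$ ($Q = -12 + 4 \left(\left(-1\right) 718\right) = -12 + 4 \left(-718\right) = -12 - 2872 = -2884$)
$- 110 Q + r{\left(-13,-20 \right)} = \left(-110\right) \left(-2884\right) - \left(13 - \frac{12}{-20}\right) = 317240 + \left(-13 + 12 \left(- \frac{1}{20}\right)\right) = 317240 - \frac{68}{5} = \frac{1586132}{5}$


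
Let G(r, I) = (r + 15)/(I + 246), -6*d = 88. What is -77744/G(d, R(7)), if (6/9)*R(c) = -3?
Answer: -56325528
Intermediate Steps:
d = -44/3 (d = -1/6*88 = -44/3 ≈ -14.667)
R(c) = -9/2 (R(c) = (3/2)*(-3) = -9/2)
G(r, I) = (15 + r)/(246 + I)
-77744/G(d, R(7)) = -77744*(246 - 9/2)/(15 - 44/3) = -77744/((1/3)/(483/2)) = -77744/((2/483)*(1/3)) = -77744/2/1449 = -77744*1449/2 = -56325528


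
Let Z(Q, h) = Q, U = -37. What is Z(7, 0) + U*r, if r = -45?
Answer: 1672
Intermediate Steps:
Z(7, 0) + U*r = 7 - 37*(-45) = 7 + 1665 = 1672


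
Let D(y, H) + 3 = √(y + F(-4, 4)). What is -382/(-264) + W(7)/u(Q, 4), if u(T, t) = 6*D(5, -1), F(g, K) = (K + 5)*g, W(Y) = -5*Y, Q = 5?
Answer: 995/528 + 7*I*√31/48 ≈ 1.8845 + 0.81197*I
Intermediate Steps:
F(g, K) = g*(5 + K) (F(g, K) = (5 + K)*g = g*(5 + K))
D(y, H) = -3 + √(-36 + y) (D(y, H) = -3 + √(y - 4*(5 + 4)) = -3 + √(y - 4*9) = -3 + √(y - 36) = -3 + √(-36 + y))
u(T, t) = -18 + 6*I*√31 (u(T, t) = 6*(-3 + √(-36 + 5)) = 6*(-3 + √(-31)) = 6*(-3 + I*√31) = -18 + 6*I*√31)
-382/(-264) + W(7)/u(Q, 4) = -382/(-264) + (-5*7)/(-18 + 6*I*√31) = -382*(-1/264) - 35/(-18 + 6*I*√31) = 191/132 - 35/(-18 + 6*I*√31)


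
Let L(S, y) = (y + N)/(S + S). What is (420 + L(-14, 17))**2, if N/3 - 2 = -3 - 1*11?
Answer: 138744841/784 ≈ 1.7697e+5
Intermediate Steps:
N = -36 (N = 6 + 3*(-3 - 1*11) = 6 + 3*(-3 - 11) = 6 + 3*(-14) = 6 - 42 = -36)
L(S, y) = (-36 + y)/(2*S) (L(S, y) = (y - 36)/(S + S) = (-36 + y)/((2*S)) = (-36 + y)*(1/(2*S)) = (-36 + y)/(2*S))
(420 + L(-14, 17))**2 = (420 + (1/2)*(-36 + 17)/(-14))**2 = (420 + (1/2)*(-1/14)*(-19))**2 = (420 + 19/28)**2 = (11779/28)**2 = 138744841/784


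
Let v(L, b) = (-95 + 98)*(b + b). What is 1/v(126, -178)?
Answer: -1/1068 ≈ -0.00093633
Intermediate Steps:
v(L, b) = 6*b (v(L, b) = 3*(2*b) = 6*b)
1/v(126, -178) = 1/(6*(-178)) = 1/(-1068) = -1/1068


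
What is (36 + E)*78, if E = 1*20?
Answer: 4368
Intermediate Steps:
E = 20
(36 + E)*78 = (36 + 20)*78 = 56*78 = 4368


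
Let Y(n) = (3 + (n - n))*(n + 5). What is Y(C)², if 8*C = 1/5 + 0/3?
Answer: 363609/1600 ≈ 227.26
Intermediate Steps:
C = 1/40 (C = (1/5 + 0/3)/8 = (1*(⅕) + 0*(⅓))/8 = (⅕ + 0)/8 = (⅛)*(⅕) = 1/40 ≈ 0.025000)
Y(n) = 15 + 3*n (Y(n) = (3 + 0)*(5 + n) = 3*(5 + n) = 15 + 3*n)
Y(C)² = (15 + 3*(1/40))² = (15 + 3/40)² = (603/40)² = 363609/1600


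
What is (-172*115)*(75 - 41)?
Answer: -672520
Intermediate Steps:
(-172*115)*(75 - 41) = -19780*34 = -672520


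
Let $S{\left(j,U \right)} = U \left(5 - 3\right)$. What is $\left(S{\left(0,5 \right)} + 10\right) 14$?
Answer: $280$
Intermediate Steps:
$S{\left(j,U \right)} = 2 U$ ($S{\left(j,U \right)} = U 2 = 2 U$)
$\left(S{\left(0,5 \right)} + 10\right) 14 = \left(2 \cdot 5 + 10\right) 14 = \left(10 + 10\right) 14 = 20 \cdot 14 = 280$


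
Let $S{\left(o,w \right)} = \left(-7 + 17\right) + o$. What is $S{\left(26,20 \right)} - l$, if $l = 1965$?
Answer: $-1929$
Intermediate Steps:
$S{\left(o,w \right)} = 10 + o$
$S{\left(26,20 \right)} - l = \left(10 + 26\right) - 1965 = 36 - 1965 = -1929$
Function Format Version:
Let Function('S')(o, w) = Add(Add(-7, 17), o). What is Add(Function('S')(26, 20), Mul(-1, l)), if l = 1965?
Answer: -1929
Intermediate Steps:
Function('S')(o, w) = Add(10, o)
Add(Function('S')(26, 20), Mul(-1, l)) = Add(Add(10, 26), Mul(-1, 1965)) = Add(36, -1965) = -1929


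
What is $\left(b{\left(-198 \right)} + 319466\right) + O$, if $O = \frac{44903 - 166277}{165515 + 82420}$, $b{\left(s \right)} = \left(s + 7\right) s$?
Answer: $\frac{29527695722}{82645} \approx 3.5728 \cdot 10^{5}$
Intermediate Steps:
$b{\left(s \right)} = s \left(7 + s\right)$ ($b{\left(s \right)} = \left(7 + s\right) s = s \left(7 + s\right)$)
$O = - \frac{40458}{82645}$ ($O = - \frac{121374}{247935} = \left(-121374\right) \frac{1}{247935} = - \frac{40458}{82645} \approx -0.48954$)
$\left(b{\left(-198 \right)} + 319466\right) + O = \left(- 198 \left(7 - 198\right) + 319466\right) - \frac{40458}{82645} = \left(\left(-198\right) \left(-191\right) + 319466\right) - \frac{40458}{82645} = \left(37818 + 319466\right) - \frac{40458}{82645} = 357284 - \frac{40458}{82645} = \frac{29527695722}{82645}$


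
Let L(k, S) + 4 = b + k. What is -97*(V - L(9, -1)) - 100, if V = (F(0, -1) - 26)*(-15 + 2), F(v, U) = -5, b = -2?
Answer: -38900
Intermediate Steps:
L(k, S) = -6 + k (L(k, S) = -4 + (-2 + k) = -6 + k)
V = 403 (V = (-5 - 26)*(-15 + 2) = -31*(-13) = 403)
-97*(V - L(9, -1)) - 100 = -97*(403 - (-6 + 9)) - 100 = -97*(403 - 1*3) - 100 = -97*(403 - 3) - 100 = -97*400 - 100 = -38800 - 100 = -38900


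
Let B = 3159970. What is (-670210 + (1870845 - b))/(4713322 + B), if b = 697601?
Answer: 35931/562378 ≈ 0.063891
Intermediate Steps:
(-670210 + (1870845 - b))/(4713322 + B) = (-670210 + (1870845 - 1*697601))/(4713322 + 3159970) = (-670210 + (1870845 - 697601))/7873292 = (-670210 + 1173244)*(1/7873292) = 503034*(1/7873292) = 35931/562378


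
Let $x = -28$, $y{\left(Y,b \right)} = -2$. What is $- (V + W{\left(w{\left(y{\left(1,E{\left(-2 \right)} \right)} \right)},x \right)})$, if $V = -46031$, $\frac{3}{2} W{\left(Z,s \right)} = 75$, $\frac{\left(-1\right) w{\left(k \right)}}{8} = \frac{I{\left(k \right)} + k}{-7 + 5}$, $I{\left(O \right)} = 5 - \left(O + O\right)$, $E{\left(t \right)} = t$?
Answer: $45981$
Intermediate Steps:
$I{\left(O \right)} = 5 - 2 O$
$w{\left(k \right)} = 20 - 4 k$ ($w{\left(k \right)} = - 8 \frac{\left(5 - 2 k\right) + k}{-7 + 5} = - 8 \frac{5 - k}{-2} = - 8 \left(5 - k\right) \left(- \frac{1}{2}\right) = - 8 \left(- \frac{5}{2} + \frac{k}{2}\right) = 20 - 4 k$)
$W{\left(Z,s \right)} = 50$ ($W{\left(Z,s \right)} = \frac{2}{3} \cdot 75 = 50$)
$- (V + W{\left(w{\left(y{\left(1,E{\left(-2 \right)} \right)} \right)},x \right)}) = - (-46031 + 50) = \left(-1\right) \left(-45981\right) = 45981$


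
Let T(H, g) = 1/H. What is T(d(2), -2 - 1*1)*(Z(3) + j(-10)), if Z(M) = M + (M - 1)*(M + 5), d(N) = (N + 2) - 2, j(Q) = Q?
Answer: 9/2 ≈ 4.5000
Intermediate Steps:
d(N) = N (d(N) = (2 + N) - 2 = N)
Z(M) = M + (-1 + M)*(5 + M)
T(d(2), -2 - 1*1)*(Z(3) + j(-10)) = ((-5 + 3² + 5*3) - 10)/2 = ((-5 + 9 + 15) - 10)/2 = (19 - 10)/2 = (½)*9 = 9/2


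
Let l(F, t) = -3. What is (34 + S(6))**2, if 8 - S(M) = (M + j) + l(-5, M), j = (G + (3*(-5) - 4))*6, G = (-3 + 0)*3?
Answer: 42849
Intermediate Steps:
G = -9 (G = -3*3 = -9)
j = -168 (j = (-9 + (3*(-5) - 4))*6 = (-9 + (-15 - 4))*6 = (-9 - 19)*6 = -28*6 = -168)
S(M) = 179 - M (S(M) = 8 - ((M - 168) - 3) = 8 - ((-168 + M) - 3) = 8 - (-171 + M) = 8 + (171 - M) = 179 - M)
(34 + S(6))**2 = (34 + (179 - 1*6))**2 = (34 + (179 - 6))**2 = (34 + 173)**2 = 207**2 = 42849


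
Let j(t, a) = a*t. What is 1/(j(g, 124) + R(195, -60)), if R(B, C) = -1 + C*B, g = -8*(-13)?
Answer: 1/1195 ≈ 0.00083682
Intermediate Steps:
g = 104
R(B, C) = -1 + B*C
1/(j(g, 124) + R(195, -60)) = 1/(124*104 + (-1 + 195*(-60))) = 1/(12896 + (-1 - 11700)) = 1/(12896 - 11701) = 1/1195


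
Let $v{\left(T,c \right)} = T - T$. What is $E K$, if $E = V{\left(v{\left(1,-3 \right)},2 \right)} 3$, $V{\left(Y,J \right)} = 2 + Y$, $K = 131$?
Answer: $786$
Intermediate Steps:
$v{\left(T,c \right)} = 0$
$E = 6$ ($E = \left(2 + 0\right) 3 = 2 \cdot 3 = 6$)
$E K = 6 \cdot 131 = 786$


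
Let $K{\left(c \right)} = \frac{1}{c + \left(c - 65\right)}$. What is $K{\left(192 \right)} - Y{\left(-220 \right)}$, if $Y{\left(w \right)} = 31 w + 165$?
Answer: $\frac{2122946}{319} \approx 6655.0$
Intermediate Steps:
$K{\left(c \right)} = \frac{1}{-65 + 2 c}$ ($K{\left(c \right)} = \frac{1}{c + \left(c - 65\right)} = \frac{1}{c + \left(-65 + c\right)} = \frac{1}{-65 + 2 c}$)
$Y{\left(w \right)} = 165 + 31 w$
$K{\left(192 \right)} - Y{\left(-220 \right)} = \frac{1}{-65 + 2 \cdot 192} - \left(165 + 31 \left(-220\right)\right) = \frac{1}{-65 + 384} - \left(165 - 6820\right) = \frac{1}{319} - -6655 = \frac{1}{319} + 6655 = \frac{2122946}{319}$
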